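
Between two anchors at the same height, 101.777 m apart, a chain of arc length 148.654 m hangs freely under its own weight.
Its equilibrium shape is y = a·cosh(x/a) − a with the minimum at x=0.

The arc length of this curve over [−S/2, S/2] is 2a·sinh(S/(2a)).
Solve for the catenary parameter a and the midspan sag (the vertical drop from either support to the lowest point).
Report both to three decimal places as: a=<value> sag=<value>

seed: a₀ = √(S³/(24(L−S))) = √(101.777³/(24·46.877)) = 30.611805
iter 1: u=1.662382  f(a)=+6.920e+00  f'(a)=-3.997e+00  a ← 30.611805 − (+6.920e+00/-3.997e+00) = 32.343162
iter 2: u=1.573393  f(a)=+6.305e-01  f'(a)=-3.299e+00  a ← 32.343162 − (+6.305e-01/-3.299e+00) = 32.534282
iter 3: u=1.564150  f(a)=+6.393e-03  f'(a)=-3.232e+00  a ← 32.534282 − (+6.393e-03/-3.232e+00) = 32.536259
iter 4: u=1.564055  f(a)=+6.719e-07  f'(a)=-3.232e+00  a ← 32.536259 − (+6.719e-07/-3.232e+00) = 32.536260
iter 5: u=1.564055  f(a)=+0.000e+00  f'(a)=-3.232e+00  a ← 32.536260 − (+0.000e+00/-3.232e+00) = 32.536260
converged: |Δa| < 1e-12 after 5 iterations
sag = a·(cosh(S/(2a)) − 1) = 32.536260·(cosh(1.564055) − 1) = 48.600114
T_max/T_min = cosh(S/(2a)) = 2.493722

a=32.536 sag=48.600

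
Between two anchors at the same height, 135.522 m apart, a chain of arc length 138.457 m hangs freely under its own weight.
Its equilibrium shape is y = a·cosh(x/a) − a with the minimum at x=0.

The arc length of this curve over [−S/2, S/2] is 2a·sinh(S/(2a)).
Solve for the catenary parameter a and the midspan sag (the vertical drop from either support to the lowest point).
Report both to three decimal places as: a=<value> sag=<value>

seed: a₀ = √(S³/(24(L−S))) = √(135.522³/(24·2.935)) = 187.977137
iter 1: u=0.360475  f(a)=+1.913e-02  f'(a)=-3.163e-02  a ← 187.977137 − (+1.913e-02/-3.163e-02) = 188.581789
iter 2: u=0.359319  f(a)=+9.269e-05  f'(a)=-3.133e-02  a ← 188.581789 − (+9.269e-05/-3.133e-02) = 188.584747
iter 3: u=0.359313  f(a)=+2.200e-09  f'(a)=-3.133e-02  a ← 188.584747 − (+2.200e-09/-3.133e-02) = 188.584747
iter 4: u=0.359313  f(a)=+0.000e+00  f'(a)=-3.133e-02  a ← 188.584747 − (+0.000e+00/-3.133e-02) = 188.584747
converged: |Δa| < 1e-12 after 4 iterations
sag = a·(cosh(S/(2a)) − 1) = 188.584747·(cosh(0.359313) − 1) = 12.305253
T_max/T_min = cosh(S/(2a)) = 1.065251

a=188.585 sag=12.305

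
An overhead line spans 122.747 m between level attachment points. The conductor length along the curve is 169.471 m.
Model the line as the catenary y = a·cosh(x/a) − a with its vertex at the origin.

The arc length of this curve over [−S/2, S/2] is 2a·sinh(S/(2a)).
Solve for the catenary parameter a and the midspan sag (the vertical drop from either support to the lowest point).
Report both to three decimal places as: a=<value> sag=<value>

seed: a₀ = √(S³/(24(L−S))) = √(122.747³/(24·46.724)) = 40.610721
iter 1: u=1.511263  f(a)=+5.635e+00  f'(a)=-2.871e+00  a ← 40.610721 − (+5.635e+00/-2.871e+00) = 42.573301
iter 2: u=1.441596  f(a)=+4.343e-01  f'(a)=-2.444e+00  a ← 42.573301 − (+4.343e-01/-2.444e+00) = 42.750955
iter 3: u=1.435605  f(a)=+3.055e-03  f'(a)=-2.410e+00  a ← 42.750955 − (+3.055e-03/-2.410e+00) = 42.752222
iter 4: u=1.435563  f(a)=+1.535e-07  f'(a)=-2.410e+00  a ← 42.752222 − (+1.535e-07/-2.410e+00) = 42.752222
iter 5: u=1.435563  f(a)=+0.000e+00  f'(a)=-2.410e+00  a ← 42.752222 − (+0.000e+00/-2.410e+00) = 42.752222
converged: |Δa| < 1e-12 after 5 iterations
sag = a·(cosh(S/(2a)) − 1) = 42.752222·(cosh(1.435563) − 1) = 52.157511
T_max/T_min = cosh(S/(2a)) = 2.219995

a=42.752 sag=52.158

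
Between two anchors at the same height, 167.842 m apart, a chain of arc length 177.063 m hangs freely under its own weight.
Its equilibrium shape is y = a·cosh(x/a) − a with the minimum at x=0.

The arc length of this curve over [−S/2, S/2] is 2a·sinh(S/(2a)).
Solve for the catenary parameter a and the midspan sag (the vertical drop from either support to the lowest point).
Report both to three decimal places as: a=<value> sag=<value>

a=147.359 sag=24.549

seed: a₀ = √(S³/(24(L−S))) = √(167.842³/(24·9.221)) = 146.169357
iter 1: u=0.574135  f(a)=+1.532e-01  f'(a)=-1.304e-01  a ← 146.169357 − (+1.532e-01/-1.304e-01) = 147.344219
iter 2: u=0.569557  f(a)=+1.866e-03  f'(a)=-1.272e-01  a ← 147.344219 − (+1.866e-03/-1.272e-01) = 147.358890
iter 3: u=0.569501  f(a)=+2.847e-07  f'(a)=-1.272e-01  a ← 147.358890 − (+2.847e-07/-1.272e-01) = 147.358892
iter 4: u=0.569501  f(a)=+2.842e-14  f'(a)=-1.272e-01  a ← 147.358892 − (+2.842e-14/-1.272e-01) = 147.358892
converged: |Δa| < 1e-12 after 4 iterations
sag = a·(cosh(S/(2a)) − 1) = 147.358892·(cosh(0.569501) − 1) = 24.549425
T_max/T_min = cosh(S/(2a)) = 1.166596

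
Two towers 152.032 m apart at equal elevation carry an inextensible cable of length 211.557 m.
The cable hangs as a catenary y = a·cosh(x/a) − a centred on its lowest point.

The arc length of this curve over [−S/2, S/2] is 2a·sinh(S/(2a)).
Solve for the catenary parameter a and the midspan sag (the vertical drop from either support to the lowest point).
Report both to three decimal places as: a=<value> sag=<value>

a=52.281 sag=65.712

seed: a₀ = √(S³/(24(L−S))) = √(152.032³/(24·59.525)) = 49.596062
iter 1: u=1.532702  f(a)=+7.396e+00  f'(a)=-3.014e+00  a ← 49.596062 − (+7.396e+00/-3.014e+00) = 52.050126
iter 2: u=1.460438  f(a)=+5.844e-01  f'(a)=-2.555e+00  a ← 52.050126 − (+5.844e-01/-2.555e+00) = 52.278875
iter 3: u=1.454048  f(a)=+4.340e-03  f'(a)=-2.517e+00  a ← 52.278875 − (+4.340e-03/-2.517e+00) = 52.280599
iter 4: u=1.454000  f(a)=+2.433e-07  f'(a)=-2.517e+00  a ← 52.280599 − (+2.433e-07/-2.517e+00) = 52.280599
iter 5: u=1.454000  f(a)=-2.842e-14  f'(a)=-2.517e+00  a ← 52.280599 − (-2.842e-14/-2.517e+00) = 52.280599
converged: |Δa| < 1e-12 after 5 iterations
sag = a·(cosh(S/(2a)) − 1) = 52.280599·(cosh(1.454000) − 1) = 65.712418
T_max/T_min = cosh(S/(2a)) = 2.256918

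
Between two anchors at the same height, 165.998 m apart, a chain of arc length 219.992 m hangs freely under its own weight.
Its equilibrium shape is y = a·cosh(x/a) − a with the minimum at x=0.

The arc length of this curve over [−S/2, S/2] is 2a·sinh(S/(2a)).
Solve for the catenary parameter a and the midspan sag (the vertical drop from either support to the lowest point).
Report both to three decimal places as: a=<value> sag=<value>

seed: a₀ = √(S³/(24(L−S))) = √(165.998³/(24·53.994)) = 59.412238
iter 1: u=1.397002  f(a)=+5.520e+00  f'(a)=-2.198e+00  a ← 59.412238 − (+5.520e+00/-2.198e+00) = 61.923806
iter 2: u=1.340341  f(a)=+3.693e-01  f'(a)=-1.913e+00  a ← 61.923806 − (+3.693e-01/-1.913e+00) = 62.116897
iter 3: u=1.336174  f(a)=+1.916e-03  f'(a)=-1.893e+00  a ← 62.116897 − (+1.916e-03/-1.893e+00) = 62.117909
iter 4: u=1.336153  f(a)=+5.212e-08  f'(a)=-1.893e+00  a ← 62.117909 − (+5.212e-08/-1.893e+00) = 62.117909
iter 5: u=1.336153  f(a)=+2.842e-14  f'(a)=-1.893e+00  a ← 62.117909 − (+2.842e-14/-1.893e+00) = 62.117909
converged: |Δa| < 1e-12 after 5 iterations
sag = a·(cosh(S/(2a)) − 1) = 62.117909·(cosh(1.336153) − 1) = 64.206098
T_max/T_min = cosh(S/(2a)) = 2.033617

a=62.118 sag=64.206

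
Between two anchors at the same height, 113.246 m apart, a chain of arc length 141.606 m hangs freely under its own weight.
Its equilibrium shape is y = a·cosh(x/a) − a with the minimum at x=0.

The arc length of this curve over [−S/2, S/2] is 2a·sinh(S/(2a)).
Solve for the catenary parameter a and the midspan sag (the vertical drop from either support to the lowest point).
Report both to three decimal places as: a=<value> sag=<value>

a=47.837 sag=37.612

seed: a₀ = √(S³/(24(L−S))) = √(113.246³/(24·28.360)) = 46.192937
iter 1: u=1.225793  f(a)=+2.208e+00  f'(a)=-1.423e+00  a ← 46.192937 − (+2.208e+00/-1.423e+00) = 47.745391
iter 2: u=1.185936  f(a)=+1.162e-01  f'(a)=-1.276e+00  a ← 47.745391 − (+1.162e-01/-1.276e+00) = 47.836443
iter 3: u=1.183679  f(a)=+3.614e-04  f'(a)=-1.268e+00  a ← 47.836443 − (+3.614e-04/-1.268e+00) = 47.836728
iter 4: u=1.183672  f(a)=+3.519e-09  f'(a)=-1.268e+00  a ← 47.836728 − (+3.519e-09/-1.268e+00) = 47.836728
iter 5: u=1.183672  f(a)=+2.842e-14  f'(a)=-1.268e+00  a ← 47.836728 − (+2.842e-14/-1.268e+00) = 47.836728
converged: |Δa| < 1e-12 after 5 iterations
sag = a·(cosh(S/(2a)) − 1) = 47.836728·(cosh(1.183672) − 1) = 37.611604
T_max/T_min = cosh(S/(2a)) = 1.786250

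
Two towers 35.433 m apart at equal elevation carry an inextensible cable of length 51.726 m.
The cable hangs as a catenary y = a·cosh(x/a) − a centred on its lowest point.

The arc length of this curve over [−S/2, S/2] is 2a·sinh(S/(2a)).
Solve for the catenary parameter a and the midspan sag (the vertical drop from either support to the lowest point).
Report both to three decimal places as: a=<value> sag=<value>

a=11.336 sag=16.902

seed: a₀ = √(S³/(24(L−S))) = √(35.433³/(24·16.293)) = 10.666102
iter 1: u=1.661010  f(a)=+2.401e+00  f'(a)=-3.985e+00  a ← 10.666102 − (+2.401e+00/-3.985e+00) = 11.268555
iter 2: u=1.572207  f(a)=+2.184e-01  f'(a)=-3.290e+00  a ← 11.268555 − (+2.184e-01/-3.290e+00) = 11.334943
iter 3: u=1.562999  f(a)=+2.208e-03  f'(a)=-3.224e+00  a ← 11.334943 − (+2.208e-03/-3.224e+00) = 11.335628
iter 4: u=1.562904  f(a)=+2.306e-07  f'(a)=-3.224e+00  a ← 11.335628 − (+2.306e-07/-3.224e+00) = 11.335628
iter 5: u=1.562904  f(a)=-7.105e-15  f'(a)=-3.224e+00  a ← 11.335628 − (-7.105e-15/-3.224e+00) = 11.335628
converged: |Δa| < 1e-12 after 5 iterations
sag = a·(cosh(S/(2a)) − 1) = 11.335628·(cosh(1.562904) − 1) = 16.902489
T_max/T_min = cosh(S/(2a)) = 2.491094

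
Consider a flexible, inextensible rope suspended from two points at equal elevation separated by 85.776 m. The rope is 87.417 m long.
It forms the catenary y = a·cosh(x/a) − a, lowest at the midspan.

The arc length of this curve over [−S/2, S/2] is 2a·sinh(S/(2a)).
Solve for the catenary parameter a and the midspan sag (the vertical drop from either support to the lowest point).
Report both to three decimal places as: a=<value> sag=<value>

seed: a₀ = √(S³/(24(L−S))) = √(85.776³/(24·1.641)) = 126.586903
iter 1: u=0.338803  f(a)=+9.444e-03  f'(a)=-2.623e-02  a ← 126.586903 − (+9.444e-03/-2.623e-02) = 126.947011
iter 2: u=0.337842  f(a)=+4.045e-05  f'(a)=-2.600e-02  a ← 126.947011 − (+4.045e-05/-2.600e-02) = 126.948567
iter 3: u=0.337838  f(a)=+7.492e-10  f'(a)=-2.600e-02  a ← 126.948567 − (+7.492e-10/-2.600e-02) = 126.948567
iter 4: u=0.337838  f(a)=+1.421e-14  f'(a)=-2.600e-02  a ← 126.948567 − (+1.421e-14/-2.600e-02) = 126.948567
converged: |Δa| < 1e-12 after 4 iterations
sag = a·(cosh(S/(2a)) − 1) = 126.948567·(cosh(0.337838) − 1) = 7.313757
T_max/T_min = cosh(S/(2a)) = 1.057612

a=126.949 sag=7.314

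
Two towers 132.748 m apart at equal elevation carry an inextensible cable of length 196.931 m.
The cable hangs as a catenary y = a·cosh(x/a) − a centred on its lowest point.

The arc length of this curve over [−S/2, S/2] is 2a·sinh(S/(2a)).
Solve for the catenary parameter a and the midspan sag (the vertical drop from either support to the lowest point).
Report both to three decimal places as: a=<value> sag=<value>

seed: a₀ = √(S³/(24(L−S))) = √(132.748³/(24·64.183)) = 38.969636
iter 1: u=1.703223  f(a)=+9.979e+00  f'(a)=-4.354e+00  a ← 38.969636 − (+9.979e+00/-4.354e+00) = 41.261572
iter 2: u=1.608615  f(a)=+9.481e-01  f'(a)=-3.563e+00  a ← 41.261572 − (+9.481e-01/-3.563e+00) = 41.527698
iter 3: u=1.598307  f(a)=+1.054e-02  f'(a)=-3.484e+00  a ← 41.527698 − (+1.054e-02/-3.484e+00) = 41.530724
iter 4: u=1.598190  f(a)=+1.336e-06  f'(a)=-3.483e+00  a ← 41.530724 − (+1.336e-06/-3.483e+00) = 41.530724
iter 5: u=1.598190  f(a)=-2.842e-14  f'(a)=-3.483e+00  a ← 41.530724 − (-2.842e-14/-3.483e+00) = 41.530724
converged: |Δa| < 1e-12 after 5 iterations
sag = a·(cosh(S/(2a)) − 1) = 41.530724·(cosh(1.598190) − 1) = 65.334872
T_max/T_min = cosh(S/(2a)) = 2.573170

a=41.531 sag=65.335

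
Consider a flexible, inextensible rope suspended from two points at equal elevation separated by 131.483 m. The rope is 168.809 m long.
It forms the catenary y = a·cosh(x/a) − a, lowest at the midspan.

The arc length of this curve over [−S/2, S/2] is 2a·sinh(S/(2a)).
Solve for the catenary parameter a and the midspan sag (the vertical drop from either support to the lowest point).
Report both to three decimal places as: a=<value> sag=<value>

a=52.391 sag=46.952

seed: a₀ = √(S³/(24(L−S))) = √(131.483³/(24·37.326)) = 50.372448
iter 1: u=1.305108  f(a)=+3.311e+00  f'(a)=-1.750e+00  a ← 50.372448 − (+3.311e+00/-1.750e+00) = 52.264088
iter 2: u=1.257871  f(a)=+1.956e-01  f'(a)=-1.549e+00  a ← 52.264088 − (+1.956e-01/-1.549e+00) = 52.390390
iter 3: u=1.254839  f(a)=+7.780e-04  f'(a)=-1.537e+00  a ← 52.390390 − (+7.780e-04/-1.537e+00) = 52.390896
iter 4: u=1.254827  f(a)=+1.241e-08  f'(a)=-1.537e+00  a ← 52.390896 − (+1.241e-08/-1.537e+00) = 52.390896
iter 5: u=1.254827  f(a)=+0.000e+00  f'(a)=-1.537e+00  a ← 52.390896 − (+0.000e+00/-1.537e+00) = 52.390896
converged: |Δa| < 1e-12 after 5 iterations
sag = a·(cosh(S/(2a)) − 1) = 52.390896·(cosh(1.254827) − 1) = 46.951570
T_max/T_min = cosh(S/(2a)) = 1.896178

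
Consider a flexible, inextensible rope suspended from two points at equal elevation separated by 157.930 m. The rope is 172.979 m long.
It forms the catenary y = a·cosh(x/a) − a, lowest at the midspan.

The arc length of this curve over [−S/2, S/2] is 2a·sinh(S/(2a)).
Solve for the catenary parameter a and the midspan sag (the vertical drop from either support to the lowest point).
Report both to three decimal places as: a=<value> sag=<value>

a=105.894 sag=30.832

seed: a₀ = √(S³/(24(L−S))) = √(157.930³/(24·15.049)) = 104.432942
iter 1: u=0.756131  f(a)=+4.361e-01  f'(a)=-3.050e-01  a ← 104.432942 − (+4.361e-01/-3.050e-01) = 105.862690
iter 2: u=0.745919  f(a)=+9.117e-03  f'(a)=-2.924e-01  a ← 105.862690 − (+9.117e-03/-2.924e-01) = 105.893873
iter 3: u=0.745699  f(a)=+4.174e-06  f'(a)=-2.921e-01  a ← 105.893873 − (+4.174e-06/-2.921e-01) = 105.893887
iter 4: u=0.745699  f(a)=+8.811e-13  f'(a)=-2.921e-01  a ← 105.893887 − (+8.811e-13/-2.921e-01) = 105.893887
converged: |Δa| < 1e-12 after 4 iterations
sag = a·(cosh(S/(2a)) − 1) = 105.893887·(cosh(0.745699) − 1) = 30.831929
T_max/T_min = cosh(S/(2a)) = 1.291159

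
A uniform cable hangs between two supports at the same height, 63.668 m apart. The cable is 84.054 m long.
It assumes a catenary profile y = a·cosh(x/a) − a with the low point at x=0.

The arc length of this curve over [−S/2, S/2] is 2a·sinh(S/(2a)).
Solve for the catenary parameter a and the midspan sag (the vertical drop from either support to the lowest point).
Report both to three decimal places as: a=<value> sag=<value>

a=23.998 sag=24.398

seed: a₀ = √(S³/(24(L−S))) = √(63.668³/(24·20.386)) = 22.967313
iter 1: u=1.386057  f(a)=+2.050e+00  f'(a)=-2.141e+00  a ← 22.967313 − (+2.050e+00/-2.141e+00) = 23.925136
iter 2: u=1.330567  f(a)=+1.352e-01  f'(a)=-1.867e+00  a ← 23.925136 − (+1.352e-01/-1.867e+00) = 23.997582
iter 3: u=1.326550  f(a)=+6.802e-04  f'(a)=-1.848e+00  a ← 23.997582 − (+6.802e-04/-1.848e+00) = 23.997950
iter 4: u=1.326530  f(a)=+1.740e-08  f'(a)=-1.848e+00  a ← 23.997950 − (+1.740e-08/-1.848e+00) = 23.997950
iter 5: u=1.326530  f(a)=-1.421e-14  f'(a)=-1.848e+00  a ← 23.997950 − (-1.421e-14/-1.848e+00) = 23.997950
converged: |Δa| < 1e-12 after 5 iterations
sag = a·(cosh(S/(2a)) − 1) = 23.997950·(cosh(1.326530) − 1) = 24.398024
T_max/T_min = cosh(S/(2a)) = 2.016671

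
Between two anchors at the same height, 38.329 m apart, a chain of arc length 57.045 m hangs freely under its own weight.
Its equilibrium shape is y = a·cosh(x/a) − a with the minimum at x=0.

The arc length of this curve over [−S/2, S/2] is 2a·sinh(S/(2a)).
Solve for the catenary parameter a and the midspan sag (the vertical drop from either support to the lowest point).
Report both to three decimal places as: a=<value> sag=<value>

seed: a₀ = √(S³/(24(L−S))) = √(38.329³/(24·18.716)) = 11.196418
iter 1: u=1.711664  f(a)=+2.941e+00  f'(a)=-4.431e+00  a ← 11.196418 − (+2.941e+00/-4.431e+00) = 11.860147
iter 2: u=1.615874  f(a)=+2.818e-01  f'(a)=-3.619e+00  a ← 11.860147 − (+2.818e-01/-3.619e+00) = 11.938013
iter 3: u=1.605334  f(a)=+3.193e-03  f'(a)=-3.537e+00  a ← 11.938013 − (+3.193e-03/-3.537e+00) = 11.938915
iter 4: u=1.605213  f(a)=+4.201e-07  f'(a)=-3.537e+00  a ← 11.938915 − (+4.201e-07/-3.537e+00) = 11.938916
iter 5: u=1.605213  f(a)=+0.000e+00  f'(a)=-3.537e+00  a ← 11.938916 − (+0.000e+00/-3.537e+00) = 11.938916
converged: |Δa| < 1e-12 after 5 iterations
sag = a·(cosh(S/(2a)) − 1) = 11.938916·(cosh(1.605213) − 1) = 18.981478
T_max/T_min = cosh(S/(2a)) = 2.589883

a=11.939 sag=18.981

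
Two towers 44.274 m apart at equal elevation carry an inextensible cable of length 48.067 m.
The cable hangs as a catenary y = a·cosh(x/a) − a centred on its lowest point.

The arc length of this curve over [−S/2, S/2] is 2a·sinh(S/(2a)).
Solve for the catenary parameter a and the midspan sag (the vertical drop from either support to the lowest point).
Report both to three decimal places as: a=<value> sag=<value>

seed: a₀ = √(S³/(24(L−S))) = √(44.274³/(24·3.793)) = 30.876360
iter 1: u=0.716956  f(a)=+9.869e-02  f'(a)=-2.586e-01  a ← 30.876360 − (+9.869e-02/-2.586e-01) = 31.258049
iter 2: u=0.708202  f(a)=+1.860e-03  f'(a)=-2.489e-01  a ← 31.258049 − (+1.860e-03/-2.489e-01) = 31.265522
iter 3: u=0.708032  f(a)=+6.886e-07  f'(a)=-2.487e-01  a ← 31.265522 − (+6.886e-07/-2.487e-01) = 31.265524
iter 4: u=0.708032  f(a)=+1.066e-13  f'(a)=-2.487e-01  a ← 31.265524 − (+1.066e-13/-2.487e-01) = 31.265524
converged: |Δa| < 1e-12 after 4 iterations
sag = a·(cosh(S/(2a)) − 1) = 31.265524·(cosh(0.708032) − 1) = 8.169766
T_max/T_min = cosh(S/(2a)) = 1.261303

a=31.266 sag=8.170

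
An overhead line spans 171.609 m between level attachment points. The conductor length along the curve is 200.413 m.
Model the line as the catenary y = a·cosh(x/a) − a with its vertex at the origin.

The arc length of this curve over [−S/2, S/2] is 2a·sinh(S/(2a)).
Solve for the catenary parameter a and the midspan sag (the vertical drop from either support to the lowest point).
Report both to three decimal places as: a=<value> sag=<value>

a=87.577 sag=45.506

seed: a₀ = √(S³/(24(L−S))) = √(171.609³/(24·28.804)) = 85.502353
iter 1: u=1.003534  f(a)=+1.486e+00  f'(a)=-7.441e-01  a ← 85.502353 − (+1.486e+00/-7.441e-01) = 87.498951
iter 2: u=0.980635  f(a)=+5.363e-02  f'(a)=-6.913e-01  a ← 87.498951 − (+5.363e-02/-6.913e-01) = 87.576537
iter 3: u=0.979766  f(a)=+7.569e-05  f'(a)=-6.893e-01  a ← 87.576537 − (+7.569e-05/-6.893e-01) = 87.576647
iter 4: u=0.979765  f(a)=+1.512e-10  f'(a)=-6.893e-01  a ← 87.576647 − (+1.512e-10/-6.893e-01) = 87.576647
iter 5: u=0.979765  f(a)=-2.842e-14  f'(a)=-6.893e-01  a ← 87.576647 − (-2.842e-14/-6.893e-01) = 87.576647
converged: |Δa| < 1e-12 after 5 iterations
sag = a·(cosh(S/(2a)) − 1) = 87.576647·(cosh(0.979765) − 1) = 45.506078
T_max/T_min = cosh(S/(2a)) = 1.519614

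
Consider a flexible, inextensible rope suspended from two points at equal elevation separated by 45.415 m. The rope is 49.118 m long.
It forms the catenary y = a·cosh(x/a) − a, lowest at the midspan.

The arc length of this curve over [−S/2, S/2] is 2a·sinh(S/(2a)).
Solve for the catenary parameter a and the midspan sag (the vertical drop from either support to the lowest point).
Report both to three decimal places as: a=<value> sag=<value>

seed: a₀ = √(S³/(24(L−S))) = √(45.415³/(24·3.703)) = 32.465082
iter 1: u=0.699444  f(a)=+9.164e-02  f'(a)=-2.395e-01  a ← 32.465082 − (+9.164e-02/-2.395e-01) = 32.847753
iter 2: u=0.691295  f(a)=+1.646e-03  f'(a)=-2.309e-01  a ← 32.847753 − (+1.646e-03/-2.309e-01) = 32.854878
iter 3: u=0.691145  f(a)=+5.521e-07  f'(a)=-2.308e-01  a ← 32.854878 − (+5.521e-07/-2.308e-01) = 32.854880
iter 4: u=0.691145  f(a)=+7.105e-14  f'(a)=-2.308e-01  a ← 32.854880 − (+7.105e-14/-2.308e-01) = 32.854880
converged: |Δa| < 1e-12 after 4 iterations
sag = a·(cosh(S/(2a)) − 1) = 32.854880·(cosh(0.691145) − 1) = 8.164477
T_max/T_min = cosh(S/(2a)) = 1.248501

a=32.855 sag=8.164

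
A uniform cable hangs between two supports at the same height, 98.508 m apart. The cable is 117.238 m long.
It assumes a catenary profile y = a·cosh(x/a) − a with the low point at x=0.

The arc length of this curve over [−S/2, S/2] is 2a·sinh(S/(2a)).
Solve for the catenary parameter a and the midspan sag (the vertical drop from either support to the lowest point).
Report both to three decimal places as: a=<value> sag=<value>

a=47.375 sag=27.994

seed: a₀ = √(S³/(24(L−S))) = √(98.508³/(24·18.730)) = 46.113994
iter 1: u=1.068092  f(a)=+1.098e+00  f'(a)=-9.089e-01  a ← 46.113994 − (+1.098e+00/-9.089e-01) = 47.321945
iter 2: u=1.040828  f(a)=+4.462e-02  f'(a)=-8.363e-01  a ← 47.321945 − (+4.462e-02/-8.363e-01) = 47.375293
iter 3: u=1.039656  f(a)=+8.060e-05  f'(a)=-8.333e-01  a ← 47.375293 − (+8.060e-05/-8.333e-01) = 47.375389
iter 4: u=1.039654  f(a)=+2.641e-10  f'(a)=-8.333e-01  a ← 47.375389 − (+2.641e-10/-8.333e-01) = 47.375389
iter 5: u=1.039654  f(a)=-1.421e-14  f'(a)=-8.333e-01  a ← 47.375389 − (-1.421e-14/-8.333e-01) = 47.375389
converged: |Δa| < 1e-12 after 5 iterations
sag = a·(cosh(S/(2a)) − 1) = 47.375389·(cosh(1.039654) − 1) = 27.994463
T_max/T_min = cosh(S/(2a)) = 1.590907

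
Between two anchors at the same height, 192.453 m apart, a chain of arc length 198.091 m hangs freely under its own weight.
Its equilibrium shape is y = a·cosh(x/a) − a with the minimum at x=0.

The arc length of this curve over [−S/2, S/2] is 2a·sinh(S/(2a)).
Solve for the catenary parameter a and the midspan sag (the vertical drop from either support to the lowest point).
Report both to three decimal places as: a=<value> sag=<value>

seed: a₀ = √(S³/(24(L−S))) = √(192.453³/(24·5.638)) = 229.519121
iter 1: u=0.419253  f(a)=+4.976e-02  f'(a)=-5.000e-02  a ← 229.519121 − (+4.976e-02/-5.000e-02) = 230.514329
iter 2: u=0.417443  f(a)=+3.255e-04  f'(a)=-4.935e-02  a ← 230.514329 − (+3.255e-04/-4.935e-02) = 230.520925
iter 3: u=0.417431  f(a)=+1.413e-08  f'(a)=-4.934e-02  a ← 230.520925 − (+1.413e-08/-4.934e-02) = 230.520926
iter 4: u=0.417431  f(a)=-2.842e-14  f'(a)=-4.934e-02  a ← 230.520926 − (-2.842e-14/-4.934e-02) = 230.520926
converged: |Δa| < 1e-12 after 4 iterations
sag = a·(cosh(S/(2a)) − 1) = 230.520926·(cosh(0.417431) − 1) = 20.377277
T_max/T_min = cosh(S/(2a)) = 1.088397

a=230.521 sag=20.377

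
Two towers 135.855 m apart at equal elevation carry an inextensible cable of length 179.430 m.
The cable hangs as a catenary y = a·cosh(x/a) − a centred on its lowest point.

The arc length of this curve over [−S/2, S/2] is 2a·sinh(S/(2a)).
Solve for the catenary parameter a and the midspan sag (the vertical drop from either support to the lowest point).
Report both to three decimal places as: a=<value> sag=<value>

seed: a₀ = √(S³/(24(L−S))) = √(135.855³/(24·43.575)) = 48.965379
iter 1: u=1.387256  f(a)=+4.390e+00  f'(a)=-2.147e+00  a ← 48.965379 − (+4.390e+00/-2.147e+00) = 51.010472
iter 2: u=1.331638  f(a)=+2.900e-01  f'(a)=-1.872e+00  a ← 51.010472 − (+2.900e-01/-1.872e+00) = 51.165433
iter 3: u=1.327605  f(a)=+1.464e-03  f'(a)=-1.853e+00  a ← 51.165433 − (+1.464e-03/-1.853e+00) = 51.166223
iter 4: u=1.327585  f(a)=+3.770e-08  f'(a)=-1.853e+00  a ← 51.166223 − (+3.770e-08/-1.853e+00) = 51.166223
iter 5: u=1.327585  f(a)=+2.842e-14  f'(a)=-1.853e+00  a ← 51.166223 − (+2.842e-14/-1.853e+00) = 51.166223
converged: |Δa| < 1e-12 after 5 iterations
sag = a·(cosh(S/(2a)) − 1) = 51.166223·(cosh(1.327585) − 1) = 52.113802
T_max/T_min = cosh(S/(2a)) = 2.018520

a=51.166 sag=52.114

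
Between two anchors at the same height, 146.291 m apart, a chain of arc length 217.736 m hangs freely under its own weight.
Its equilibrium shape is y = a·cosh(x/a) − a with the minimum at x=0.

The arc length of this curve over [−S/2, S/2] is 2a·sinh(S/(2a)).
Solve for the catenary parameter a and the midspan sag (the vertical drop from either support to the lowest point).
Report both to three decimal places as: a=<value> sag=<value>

seed: a₀ = √(S³/(24(L−S))) = √(146.291³/(24·71.445)) = 42.730195
iter 1: u=1.711799  f(a)=+1.123e+01  f'(a)=-4.432e+00  a ← 42.730195 − (+1.123e+01/-4.432e+00) = 45.263581
iter 2: u=1.615990  f(a)=+1.076e+00  f'(a)=-3.620e+00  a ← 45.263581 − (+1.076e+00/-3.620e+00) = 45.560838
iter 3: u=1.605447  f(a)=+1.220e-02  f'(a)=-3.538e+00  a ← 45.560838 − (+1.220e-02/-3.538e+00) = 45.564284
iter 4: u=1.605325  f(a)=+1.606e-06  f'(a)=-3.537e+00  a ← 45.564284 − (+1.606e-06/-3.537e+00) = 45.564285
iter 5: u=1.605325  f(a)=-2.842e-14  f'(a)=-3.537e+00  a ← 45.564285 − (-2.842e-14/-3.537e+00) = 45.564285
converged: |Δa| < 1e-12 after 5 iterations
sag = a·(cosh(S/(2a)) − 1) = 45.564285·(cosh(1.605325) − 1) = 72.454127
T_max/T_min = cosh(S/(2a)) = 2.590152

a=45.564 sag=72.454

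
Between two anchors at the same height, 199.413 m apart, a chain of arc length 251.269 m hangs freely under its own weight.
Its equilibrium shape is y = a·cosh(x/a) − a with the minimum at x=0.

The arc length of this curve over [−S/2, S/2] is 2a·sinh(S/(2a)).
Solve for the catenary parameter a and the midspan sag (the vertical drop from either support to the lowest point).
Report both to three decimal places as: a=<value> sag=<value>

a=82.766 sag=67.681

seed: a₀ = √(S³/(24(L−S))) = √(199.413³/(24·51.856)) = 79.822454
iter 1: u=1.249103  f(a)=+4.199e+00  f'(a)=-1.514e+00  a ← 79.822454 − (+4.199e+00/-1.514e+00) = 82.596590
iter 2: u=1.207150  f(a)=+2.288e-01  f'(a)=-1.353e+00  a ← 82.596590 − (+2.288e-01/-1.353e+00) = 82.765751
iter 3: u=1.204683  f(a)=+7.663e-04  f'(a)=-1.344e+00  a ← 82.765751 − (+7.663e-04/-1.344e+00) = 82.766321
iter 4: u=1.204675  f(a)=+8.656e-09  f'(a)=-1.344e+00  a ← 82.766321 − (+8.656e-09/-1.344e+00) = 82.766321
iter 5: u=1.204675  f(a)=+2.842e-14  f'(a)=-1.344e+00  a ← 82.766321 − (+2.842e-14/-1.344e+00) = 82.766321
converged: |Δa| < 1e-12 after 5 iterations
sag = a·(cosh(S/(2a)) − 1) = 82.766321·(cosh(1.204675) − 1) = 67.680651
T_max/T_min = cosh(S/(2a)) = 1.817732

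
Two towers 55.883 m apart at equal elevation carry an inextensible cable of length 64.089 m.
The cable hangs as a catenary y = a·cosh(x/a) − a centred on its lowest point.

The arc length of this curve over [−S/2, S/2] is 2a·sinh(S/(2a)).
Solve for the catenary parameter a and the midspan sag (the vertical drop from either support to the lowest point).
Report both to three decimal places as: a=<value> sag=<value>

seed: a₀ = √(S³/(24(L−S))) = √(55.883³/(24·8.206)) = 29.767900
iter 1: u=0.938645  f(a)=+3.692e-01  f'(a)=-6.015e-01  a ← 29.767900 − (+3.692e-01/-6.015e-01) = 30.381694
iter 2: u=0.919682  f(a)=+1.173e-02  f'(a)=-5.638e-01  a ← 30.381694 − (+1.173e-02/-5.638e-01) = 30.402495
iter 3: u=0.919053  f(a)=+1.269e-05  f'(a)=-5.626e-01  a ← 30.402495 − (+1.269e-05/-5.626e-01) = 30.402517
iter 4: u=0.919052  f(a)=+1.491e-11  f'(a)=-5.626e-01  a ← 30.402517 − (+1.491e-11/-5.626e-01) = 30.402517
converged: |Δa| < 1e-12 after 4 iterations
sag = a·(cosh(S/(2a)) − 1) = 30.402517·(cosh(0.919052) − 1) = 13.769454
T_max/T_min = cosh(S/(2a)) = 1.452905

a=30.403 sag=13.769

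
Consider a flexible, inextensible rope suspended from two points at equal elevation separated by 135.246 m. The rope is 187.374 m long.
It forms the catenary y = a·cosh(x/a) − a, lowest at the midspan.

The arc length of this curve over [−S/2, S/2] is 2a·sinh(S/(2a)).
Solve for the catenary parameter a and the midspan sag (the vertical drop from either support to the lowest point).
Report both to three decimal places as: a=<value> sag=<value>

a=46.840 sag=57.904

seed: a₀ = √(S³/(24(L−S))) = √(135.246³/(24·52.128)) = 44.467784
iter 1: u=1.520719  f(a)=+6.370e+00  f'(a)=-2.933e+00  a ← 44.467784 − (+6.370e+00/-2.933e+00) = 46.639374
iter 2: u=1.449912  f(a)=+4.964e-01  f'(a)=-2.493e+00  a ← 46.639374 − (+4.964e-01/-2.493e+00) = 46.838515
iter 3: u=1.443748  f(a)=+3.577e-03  f'(a)=-2.457e+00  a ← 46.838515 − (+3.577e-03/-2.457e+00) = 46.839971
iter 4: u=1.443703  f(a)=+1.887e-07  f'(a)=-2.457e+00  a ← 46.839971 − (+1.887e-07/-2.457e+00) = 46.839971
iter 5: u=1.443703  f(a)=+2.842e-14  f'(a)=-2.457e+00  a ← 46.839971 − (+2.842e-14/-2.457e+00) = 46.839971
converged: |Δa| < 1e-12 after 5 iterations
sag = a·(cosh(S/(2a)) − 1) = 46.839971·(cosh(1.443703) − 1) = 57.903701
T_max/T_min = cosh(S/(2a)) = 2.236203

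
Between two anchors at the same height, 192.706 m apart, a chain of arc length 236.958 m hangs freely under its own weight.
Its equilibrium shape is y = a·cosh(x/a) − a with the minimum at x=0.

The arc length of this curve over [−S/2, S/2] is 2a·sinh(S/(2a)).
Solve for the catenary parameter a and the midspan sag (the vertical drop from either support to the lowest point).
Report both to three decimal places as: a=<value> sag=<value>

seed: a₀ = √(S³/(24(L−S))) = √(192.706³/(24·44.252)) = 82.086319
iter 1: u=1.173801  f(a)=+3.150e+00  f'(a)=-1.234e+00  a ← 82.086319 − (+3.150e+00/-1.234e+00) = 84.638902
iter 2: u=1.138401  f(a)=+1.529e-01  f'(a)=-1.117e+00  a ← 84.638902 − (+1.529e-01/-1.117e+00) = 84.775802
iter 3: u=1.136563  f(a)=+4.010e-04  f'(a)=-1.111e+00  a ← 84.775802 − (+4.010e-04/-1.111e+00) = 84.776163
iter 4: u=1.136558  f(a)=+2.773e-09  f'(a)=-1.111e+00  a ← 84.776163 − (+2.773e-09/-1.111e+00) = 84.776163
iter 5: u=1.136558  f(a)=+2.842e-14  f'(a)=-1.111e+00  a ← 84.776163 − (+2.842e-14/-1.111e+00) = 84.776163
converged: |Δa| < 1e-12 after 5 iterations
sag = a·(cosh(S/(2a)) − 1) = 84.776163·(cosh(1.136558) − 1) = 60.909359
T_max/T_min = cosh(S/(2a)) = 1.718473

a=84.776 sag=60.909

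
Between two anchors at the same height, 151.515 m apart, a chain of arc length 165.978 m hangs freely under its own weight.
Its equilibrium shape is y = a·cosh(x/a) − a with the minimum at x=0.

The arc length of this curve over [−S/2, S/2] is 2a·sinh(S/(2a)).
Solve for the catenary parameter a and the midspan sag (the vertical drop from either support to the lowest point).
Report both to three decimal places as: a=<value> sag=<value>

a=101.506 sag=29.607

seed: a₀ = √(S³/(24(L−S))) = √(151.515³/(24·14.463)) = 100.103355
iter 1: u=0.756793  f(a)=+4.199e-01  f'(a)=-3.059e-01  a ← 100.103355 − (+4.199e-01/-3.059e-01) = 101.476126
iter 2: u=0.746555  f(a)=+8.793e-03  f'(a)=-2.932e-01  a ← 101.476126 − (+8.793e-03/-2.932e-01) = 101.506119
iter 3: u=0.746334  f(a)=+4.039e-06  f'(a)=-2.929e-01  a ← 101.506119 − (+4.039e-06/-2.929e-01) = 101.506133
iter 4: u=0.746334  f(a)=+8.527e-13  f'(a)=-2.929e-01  a ← 101.506133 − (+8.527e-13/-2.929e-01) = 101.506133
converged: |Δa| < 1e-12 after 4 iterations
sag = a·(cosh(S/(2a)) − 1) = 101.506133·(cosh(0.746334) − 1) = 29.607059
T_max/T_min = cosh(S/(2a)) = 1.291678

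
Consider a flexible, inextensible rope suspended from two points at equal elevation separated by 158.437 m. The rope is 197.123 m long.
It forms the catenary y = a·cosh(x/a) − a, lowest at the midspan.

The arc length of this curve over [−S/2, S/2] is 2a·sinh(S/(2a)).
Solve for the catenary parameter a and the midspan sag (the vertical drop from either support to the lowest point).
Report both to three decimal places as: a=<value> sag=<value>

seed: a₀ = √(S³/(24(L−S))) = √(158.437³/(24·38.686)) = 65.448904
iter 1: u=1.210387  f(a)=+2.935e+00  f'(a)=-1.365e+00  a ← 65.448904 − (+2.935e+00/-1.365e+00) = 67.599379
iter 2: u=1.171882  f(a)=+1.508e-01  f'(a)=-1.228e+00  a ← 67.599379 − (+1.508e-01/-1.228e+00) = 67.722253
iter 3: u=1.169756  f(a)=+4.464e-04  f'(a)=-1.220e+00  a ← 67.722253 − (+4.464e-04/-1.220e+00) = 67.722619
iter 4: u=1.169750  f(a)=+3.934e-09  f'(a)=-1.220e+00  a ← 67.722619 − (+3.934e-09/-1.220e+00) = 67.722619
iter 5: u=1.169750  f(a)=-2.842e-14  f'(a)=-1.220e+00  a ← 67.722619 − (-2.842e-14/-1.220e+00) = 67.722619
converged: |Δa| < 1e-12 after 5 iterations
sag = a·(cosh(S/(2a)) − 1) = 67.722619·(cosh(1.169750) − 1) = 51.863009
T_max/T_min = cosh(S/(2a)) = 1.765815

a=67.723 sag=51.863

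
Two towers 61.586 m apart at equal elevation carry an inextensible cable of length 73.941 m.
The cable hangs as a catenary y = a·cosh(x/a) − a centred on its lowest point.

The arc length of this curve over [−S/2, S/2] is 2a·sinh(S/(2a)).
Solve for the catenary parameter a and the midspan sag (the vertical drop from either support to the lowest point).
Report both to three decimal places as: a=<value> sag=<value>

seed: a₀ = √(S³/(24(L−S))) = √(61.586³/(24·12.355)) = 28.067000
iter 1: u=1.097125  f(a)=+7.652e-01  f'(a)=-9.910e-01  a ← 28.067000 − (+7.652e-01/-9.910e-01) = 28.839177
iter 2: u=1.067749  f(a)=+3.272e-02  f'(a)=-9.079e-01  a ← 28.839177 − (+3.272e-02/-9.079e-01) = 28.875212
iter 3: u=1.066416  f(a)=+6.572e-05  f'(a)=-9.043e-01  a ← 28.875212 − (+6.572e-05/-9.043e-01) = 28.875285
iter 4: u=1.066414  f(a)=+2.663e-10  f'(a)=-9.043e-01  a ← 28.875285 − (+2.663e-10/-9.043e-01) = 28.875285
iter 5: u=1.066414  f(a)=+1.421e-14  f'(a)=-9.043e-01  a ← 28.875285 − (+1.421e-14/-9.043e-01) = 28.875285
converged: |Δa| < 1e-12 after 5 iterations
sag = a·(cosh(S/(2a)) − 1) = 28.875285·(cosh(1.066414) − 1) = 18.035268
T_max/T_min = cosh(S/(2a)) = 1.624592

a=28.875 sag=18.035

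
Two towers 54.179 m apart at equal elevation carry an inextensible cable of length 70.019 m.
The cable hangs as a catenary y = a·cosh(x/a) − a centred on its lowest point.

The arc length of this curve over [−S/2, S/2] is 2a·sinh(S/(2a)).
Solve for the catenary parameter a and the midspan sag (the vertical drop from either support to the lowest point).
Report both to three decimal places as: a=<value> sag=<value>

a=21.296 sag=19.682

seed: a₀ = √(S³/(24(L−S))) = √(54.179³/(24·15.840)) = 20.453294
iter 1: u=1.324457  f(a)=+1.449e+00  f'(a)=-1.838e+00  a ← 20.453294 − (+1.449e+00/-1.838e+00) = 21.241451
iter 2: u=1.275313  f(a)=+8.795e-02  f'(a)=-1.621e+00  a ← 21.241451 − (+8.795e-02/-1.621e+00) = 21.295703
iter 3: u=1.272064  f(a)=+3.705e-04  f'(a)=-1.608e+00  a ← 21.295703 − (+3.705e-04/-1.608e+00) = 21.295933
iter 4: u=1.272050  f(a)=+6.635e-09  f'(a)=-1.607e+00  a ← 21.295933 − (+6.635e-09/-1.607e+00) = 21.295933
iter 5: u=1.272050  f(a)=+0.000e+00  f'(a)=-1.607e+00  a ← 21.295933 − (+0.000e+00/-1.607e+00) = 21.295933
converged: |Δa| < 1e-12 after 5 iterations
sag = a·(cosh(S/(2a)) − 1) = 21.295933·(cosh(1.272050) − 1) = 19.681888
T_max/T_min = cosh(S/(2a)) = 1.924209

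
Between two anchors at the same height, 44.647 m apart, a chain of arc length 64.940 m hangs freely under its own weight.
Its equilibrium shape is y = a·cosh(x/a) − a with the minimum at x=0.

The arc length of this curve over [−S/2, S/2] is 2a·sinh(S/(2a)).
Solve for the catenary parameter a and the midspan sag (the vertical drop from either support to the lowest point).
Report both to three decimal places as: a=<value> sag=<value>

seed: a₀ = √(S³/(24(L−S))) = √(44.647³/(24·20.293)) = 13.517914
iter 1: u=1.651401  f(a)=+2.954e+00  f'(a)=-3.905e+00  a ← 13.517914 − (+2.954e+00/-3.905e+00) = 14.274295
iter 2: u=1.563895  f(a)=+2.660e-01  f'(a)=-3.231e+00  a ← 14.274295 − (+2.660e-01/-3.231e+00) = 14.356645
iter 3: u=1.554925  f(a)=+2.630e-03  f'(a)=-3.167e+00  a ← 14.356645 − (+2.630e-03/-3.167e+00) = 14.357475
iter 4: u=1.554835  f(a)=+2.627e-07  f'(a)=-3.166e+00  a ← 14.357475 − (+2.627e-07/-3.166e+00) = 14.357475
iter 5: u=1.554835  f(a)=+1.421e-14  f'(a)=-3.166e+00  a ← 14.357475 − (+1.421e-14/-3.166e+00) = 14.357475
converged: |Δa| < 1e-12 after 5 iterations
sag = a·(cosh(S/(2a)) − 1) = 14.357475·(cosh(1.554835) − 1) = 21.145173
T_max/T_min = cosh(S/(2a)) = 2.472764

a=14.357 sag=21.145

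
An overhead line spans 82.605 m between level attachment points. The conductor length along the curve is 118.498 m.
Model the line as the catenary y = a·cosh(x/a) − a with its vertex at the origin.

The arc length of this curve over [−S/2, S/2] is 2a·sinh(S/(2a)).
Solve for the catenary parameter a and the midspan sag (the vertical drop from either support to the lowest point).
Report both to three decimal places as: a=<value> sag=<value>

a=27.104 sag=38.050

seed: a₀ = √(S³/(24(L−S))) = √(82.605³/(24·35.893)) = 25.579909
iter 1: u=1.614646  f(a)=+4.980e+00  f'(a)=-3.609e+00  a ← 25.579909 − (+4.980e+00/-3.609e+00) = 26.959605
iter 2: u=1.532014  f(a)=+4.313e-01  f'(a)=-3.009e+00  a ← 26.959605 − (+4.313e-01/-3.009e+00) = 27.102937
iter 3: u=1.523912  f(a)=+3.912e-03  f'(a)=-2.955e+00  a ← 27.102937 − (+3.912e-03/-2.955e+00) = 27.104261
iter 4: u=1.523838  f(a)=+3.284e-07  f'(a)=-2.954e+00  a ← 27.104261 − (+3.284e-07/-2.954e+00) = 27.104261
iter 5: u=1.523838  f(a)=-1.421e-14  f'(a)=-2.954e+00  a ← 27.104261 − (-1.421e-14/-2.954e+00) = 27.104261
converged: |Δa| < 1e-12 after 5 iterations
sag = a·(cosh(S/(2a)) − 1) = 27.104261·(cosh(1.523838) − 1) = 38.050056
T_max/T_min = cosh(S/(2a)) = 2.403840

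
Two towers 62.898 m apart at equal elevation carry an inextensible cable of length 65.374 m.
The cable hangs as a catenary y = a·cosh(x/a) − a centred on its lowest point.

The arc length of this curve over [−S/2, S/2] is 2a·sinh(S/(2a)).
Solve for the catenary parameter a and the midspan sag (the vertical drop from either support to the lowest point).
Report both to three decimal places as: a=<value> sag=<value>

seed: a₀ = √(S³/(24(L−S))) = √(62.898³/(24·2.476)) = 64.710434
iter 1: u=0.485996  f(a)=+2.941e-02  f'(a)=-7.835e-02  a ← 64.710434 − (+2.941e-02/-7.835e-02) = 65.085752
iter 2: u=0.483193  f(a)=+2.578e-04  f'(a)=-7.698e-02  a ← 65.085752 − (+2.578e-04/-7.698e-02) = 65.089101
iter 3: u=0.483168  f(a)=+2.020e-08  f'(a)=-7.697e-02  a ← 65.089101 − (+2.020e-08/-7.697e-02) = 65.089101
iter 4: u=0.483168  f(a)=+0.000e+00  f'(a)=-7.697e-02  a ← 65.089101 − (+0.000e+00/-7.697e-02) = 65.089101
converged: |Δa| < 1e-12 after 4 iterations
sag = a·(cosh(S/(2a)) − 1) = 65.089101·(cosh(0.483168) − 1) = 7.746543
T_max/T_min = cosh(S/(2a)) = 1.119014

a=65.089 sag=7.747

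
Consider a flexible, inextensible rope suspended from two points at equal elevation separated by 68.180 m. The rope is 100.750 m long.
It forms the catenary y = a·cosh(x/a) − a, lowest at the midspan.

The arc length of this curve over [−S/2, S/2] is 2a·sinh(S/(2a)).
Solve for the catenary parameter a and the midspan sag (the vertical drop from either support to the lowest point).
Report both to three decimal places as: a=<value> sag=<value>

seed: a₀ = √(S³/(24(L−S))) = √(68.180³/(24·32.570)) = 20.135898
iter 1: u=1.692996  f(a)=+4.999e+00  f'(a)=-4.262e+00  a ← 20.135898 − (+4.999e+00/-4.262e+00) = 21.308770
iter 2: u=1.599811  f(a)=+4.701e-01  f'(a)=-3.495e+00  a ← 21.308770 − (+4.701e-01/-3.495e+00) = 21.443259
iter 3: u=1.589777  f(a)=+5.109e-03  f'(a)=-3.420e+00  a ← 21.443259 − (+5.109e-03/-3.420e+00) = 21.444752
iter 4: u=1.589666  f(a)=+6.179e-07  f'(a)=-3.419e+00  a ← 21.444752 − (+6.179e-07/-3.419e+00) = 21.444753
iter 5: u=1.589666  f(a)=+2.842e-14  f'(a)=-3.419e+00  a ← 21.444753 − (+2.842e-14/-3.419e+00) = 21.444753
converged: |Δa| < 1e-12 after 5 iterations
sag = a·(cosh(S/(2a)) − 1) = 21.444753·(cosh(1.589666) − 1) = 33.304841
T_max/T_min = cosh(S/(2a)) = 2.553053

a=21.445 sag=33.305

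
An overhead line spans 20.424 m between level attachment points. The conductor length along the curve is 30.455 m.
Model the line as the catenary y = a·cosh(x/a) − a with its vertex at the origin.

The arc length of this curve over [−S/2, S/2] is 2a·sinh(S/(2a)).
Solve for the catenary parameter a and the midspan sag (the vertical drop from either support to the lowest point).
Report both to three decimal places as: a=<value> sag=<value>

a=6.345 sag=10.151

seed: a₀ = √(S³/(24(L−S))) = √(20.424³/(24·10.031)) = 5.948856
iter 1: u=1.716633  f(a)=+1.586e+00  f'(a)=-4.477e+00  a ← 5.948856 − (+1.586e+00/-4.477e+00) = 6.303144
iter 2: u=1.620144  f(a)=+1.527e-01  f'(a)=-3.653e+00  a ← 6.303144 − (+1.527e-01/-3.653e+00) = 6.344960
iter 3: u=1.609467  f(a)=+1.750e-03  f'(a)=-3.569e+00  a ← 6.344960 − (+1.750e-03/-3.569e+00) = 6.345450
iter 4: u=1.609342  f(a)=+2.354e-07  f'(a)=-3.568e+00  a ← 6.345450 − (+2.354e-07/-3.568e+00) = 6.345450
iter 5: u=1.609342  f(a)=+7.105e-15  f'(a)=-3.568e+00  a ← 6.345450 − (+7.105e-15/-3.568e+00) = 6.345450
converged: |Δa| < 1e-12 after 5 iterations
sag = a·(cosh(S/(2a)) − 1) = 6.345450·(cosh(1.609342) − 1) = 10.151262
T_max/T_min = cosh(S/(2a)) = 2.599770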